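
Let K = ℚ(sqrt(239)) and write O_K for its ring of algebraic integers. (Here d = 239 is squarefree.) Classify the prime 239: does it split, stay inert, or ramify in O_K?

Since 239 ≢ 1 mod 4, the ring of integers is ℤ[√239] with discriminant 4·239 = 956.
Ramification test: 239 | 956. The prime 239 ramifies in K.

ramified — (239) = 𝔭²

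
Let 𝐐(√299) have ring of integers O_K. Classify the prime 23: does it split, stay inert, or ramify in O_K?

Since 299 ≢ 1 mod 4, the ring of integers is ℤ[√299] with discriminant 4·299 = 1196.
disc(K) = 1196 = 23·52, so p = 23 is ramified.

23 is ramified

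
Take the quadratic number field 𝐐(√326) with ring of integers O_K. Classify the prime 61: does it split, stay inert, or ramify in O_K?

d = 326 ≡ 2 (mod 4), so O_K = ℤ[√326] and disc(K) = 4d = 1304.
Since gcd(61, 1304) = 1 the prime 61 does not ramify.
Compute (326/61) via Euler: 21^((61-1)/2) mod 61 = 60, so (326/61) = -1.
Legendre symbol -1 ⇒ 61 is inert.

remains prime (inert)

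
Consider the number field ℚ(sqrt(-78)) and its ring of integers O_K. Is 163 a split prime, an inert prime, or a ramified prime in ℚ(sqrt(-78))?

d = -78 ≡ 2 (mod 4), so O_K = ℤ[√-78] and disc(K) = 4d = -312.
163 ∤ -312, so 163 is unramified.
Euler's criterion: (-78)^81 mod 163 = 1. Thus (-78|163) = 1.
d is a quadratic residue mod p, hence 163 splits in O_K.

split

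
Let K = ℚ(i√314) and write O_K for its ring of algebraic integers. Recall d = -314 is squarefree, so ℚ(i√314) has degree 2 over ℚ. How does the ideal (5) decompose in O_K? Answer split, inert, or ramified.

-314 mod 4 = 2, hence disc K = 4·(-314) = -1256 and O_K = ℤ[√-314].
Since gcd(5, -1256) = 1 the prime 5 does not ramify.
Legendre symbol by Euler's criterion: (-314/5) ≡ (-314)^2 ≡ 1 (mod 5), i.e. (-314/5) = 1.
Legendre symbol 1 ⇒ 5 is split.

split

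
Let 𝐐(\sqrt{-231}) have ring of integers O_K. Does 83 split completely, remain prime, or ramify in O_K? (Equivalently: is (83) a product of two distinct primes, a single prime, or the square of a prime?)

remains prime (inert)

Since -231 ≡ 1 mod 4, the ring of integers is ℤ[(1+√-231)/2] with discriminant -231.
83 ∤ -231, so 83 is unramified.
(-231/83) = 18^41 mod 83 = 82, giving Legendre symbol -1.
(-231/83) = -1, so 83 is inert.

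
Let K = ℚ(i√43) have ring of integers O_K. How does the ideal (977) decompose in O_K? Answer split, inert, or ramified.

Since -43 ≡ 1 mod 4, the ring of integers is ℤ[(1+√-43)/2] with discriminant -43.
disc(K) = -43 is not divisible by 977; 977 is unramified.
Legendre symbol by Euler's criterion: (-43/977) ≡ (-43)^488 ≡ 1 (mod 977), i.e. (-43/977) = 1.
d is a quadratic residue mod p, hence 977 splits in O_K.

split — (977) = 𝔭₁𝔭₂ with 𝔭₁ ≠ 𝔭₂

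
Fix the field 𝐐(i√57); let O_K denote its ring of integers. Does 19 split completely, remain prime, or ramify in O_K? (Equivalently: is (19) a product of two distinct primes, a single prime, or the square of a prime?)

-57 mod 4 = 3, hence disc K = 4·(-57) = -228 and O_K = ℤ[√-57].
19 divides disc(K) = -228, so 19 ramifies.

ramified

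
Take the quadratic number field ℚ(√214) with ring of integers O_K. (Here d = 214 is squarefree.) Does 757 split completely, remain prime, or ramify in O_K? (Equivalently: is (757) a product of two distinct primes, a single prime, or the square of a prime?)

split — (757) = 𝔭₁𝔭₂ with 𝔭₁ ≠ 𝔭₂

d = 214 ≡ 2 (mod 4), so O_K = ℤ[√214] and disc(K) = 4d = 856.
Since gcd(757, 856) = 1 the prime 757 does not ramify.
Euler's criterion: 214^378 mod 757 = 1. Thus (214|757) = 1.
d is a quadratic residue mod p, hence 757 splits in O_K.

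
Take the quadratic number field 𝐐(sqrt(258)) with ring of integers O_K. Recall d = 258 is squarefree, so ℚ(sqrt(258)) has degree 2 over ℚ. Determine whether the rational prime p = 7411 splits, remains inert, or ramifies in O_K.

Since 258 ≢ 1 mod 4, the ring of integers is ℤ[√258] with discriminant 4·258 = 1032.
Since gcd(7411, 1032) = 1 the prime 7411 does not ramify.
(258/7411) = 258^3705 mod 7411 = 7410, giving Legendre symbol -1.
(258/7411) = -1, so 7411 is inert.

p is inert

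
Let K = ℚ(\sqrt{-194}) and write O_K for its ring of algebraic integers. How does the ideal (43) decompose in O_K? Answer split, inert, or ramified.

p splits

-194 mod 4 = 2, hence disc K = 4·(-194) = -776 and O_K = ℤ[√-194].
disc(K) = -776 is not divisible by 43; 43 is unramified.
Compute (-194/43) via Euler: 21^((43-1)/2) mod 43 = 1, so (-194/43) = 1.
Legendre symbol 1 ⇒ 43 is split.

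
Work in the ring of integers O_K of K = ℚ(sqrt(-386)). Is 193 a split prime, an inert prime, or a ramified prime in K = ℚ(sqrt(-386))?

p ramifies

-386 mod 4 = 2, hence disc K = 4·(-386) = -1544 and O_K = ℤ[√-386].
disc(K) = -1544 = 193·(-8), so p = 193 is ramified.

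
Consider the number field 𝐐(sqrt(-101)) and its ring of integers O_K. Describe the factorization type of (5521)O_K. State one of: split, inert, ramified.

d = -101 ≡ 3 (mod 4), so O_K = ℤ[√-101] and disc(K) = 4d = -404.
disc(K) = -404 is not divisible by 5521; 5521 is unramified.
Compute (-101/5521) via Euler: 5420^((5521-1)/2) mod 5521 = 5520, so (-101/5521) = -1.
d is a non-residue mod p, hence 5521 remains inert in O_K.

5521 remains inert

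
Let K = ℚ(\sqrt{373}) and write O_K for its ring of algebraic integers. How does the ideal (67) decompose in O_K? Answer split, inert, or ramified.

Since 373 ≡ 1 mod 4, the ring of integers is ℤ[(1+√373)/2] with discriminant 373.
Since gcd(67, 373) = 1 the prime 67 does not ramify.
Compute (373/67) via Euler: 38^((67-1)/2) mod 67 = 66, so (373/67) = -1.
(373/67) = -1, so 67 is inert.

p is inert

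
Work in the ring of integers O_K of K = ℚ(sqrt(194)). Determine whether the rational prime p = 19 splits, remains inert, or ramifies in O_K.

p splits

d = 194 ≡ 2 (mod 4), so O_K = ℤ[√194] and disc(K) = 4d = 776.
disc(K) = 776 is not divisible by 19; 19 is unramified.
Compute (194/19) via Euler: 4^((19-1)/2) mod 19 = 1, so (194/19) = 1.
Legendre symbol 1 ⇒ 19 is split.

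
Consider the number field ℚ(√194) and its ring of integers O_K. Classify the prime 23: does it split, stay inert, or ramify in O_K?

inert — (23) stays prime in O_K

Since 194 ≢ 1 mod 4, the ring of integers is ℤ[√194] with discriminant 4·194 = 776.
Since gcd(23, 776) = 1 the prime 23 does not ramify.
Legendre symbol by Euler's criterion: (194/23) ≡ 194^11 ≡ 22 (mod 23), i.e. (194/23) = -1.
Legendre symbol -1 ⇒ 23 is inert.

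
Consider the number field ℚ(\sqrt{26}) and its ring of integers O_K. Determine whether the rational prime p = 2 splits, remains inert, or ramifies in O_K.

26 mod 4 = 2, hence disc K = 4·26 = 104 and O_K = ℤ[√26].
disc(K) = 104 = 2·52, so p = 2 is ramified.

ramifies in O_K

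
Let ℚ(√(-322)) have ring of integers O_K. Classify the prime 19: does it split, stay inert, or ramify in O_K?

p splits

Since -322 ≢ 1 mod 4, the ring of integers is ℤ[√-322] with discriminant 4·(-322) = -1288.
19 ∤ -1288, so 19 is unramified.
Compute (-322/19) via Euler: 1^((19-1)/2) mod 19 = 1, so (-322/19) = 1.
d is a quadratic residue mod p, hence 19 splits in O_K.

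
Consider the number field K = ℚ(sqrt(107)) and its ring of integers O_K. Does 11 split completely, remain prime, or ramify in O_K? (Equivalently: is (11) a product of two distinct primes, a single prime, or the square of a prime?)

d = 107 ≡ 3 (mod 4), so O_K = ℤ[√107] and disc(K) = 4d = 428.
11 ∤ 428, so 11 is unramified.
Legendre symbol by Euler's criterion: (107/11) ≡ 107^5 ≡ 10 (mod 11), i.e. (107/11) = -1.
(107/11) = -1, so 11 is inert.

remains prime (inert)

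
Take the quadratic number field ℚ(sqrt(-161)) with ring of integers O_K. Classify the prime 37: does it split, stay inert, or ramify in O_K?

p is inert

d = -161 ≡ 3 (mod 4), so O_K = ℤ[√-161] and disc(K) = 4d = -644.
Since gcd(37, -644) = 1 the prime 37 does not ramify.
Compute (-161/37) via Euler: 24^((37-1)/2) mod 37 = 36, so (-161/37) = -1.
(-161/37) = -1, so 37 is inert.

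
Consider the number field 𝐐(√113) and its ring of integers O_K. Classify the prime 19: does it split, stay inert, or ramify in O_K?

d = 113 ≡ 1 (mod 4), so O_K = ℤ[(1+√113)/2] and disc(K) = d = 113.
19 ∤ 113, so 19 is unramified.
Euler's criterion: 113^9 mod 19 = 18. Thus (113|19) = -1.
Legendre symbol -1 ⇒ 19 is inert.

19 remains inert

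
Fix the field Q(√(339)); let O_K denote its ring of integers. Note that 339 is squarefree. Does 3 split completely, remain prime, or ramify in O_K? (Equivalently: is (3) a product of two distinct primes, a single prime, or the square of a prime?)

3 is ramified

d = 339 ≡ 3 (mod 4), so O_K = ℤ[√339] and disc(K) = 4d = 1356.
3 divides disc(K) = 1356, so 3 ramifies.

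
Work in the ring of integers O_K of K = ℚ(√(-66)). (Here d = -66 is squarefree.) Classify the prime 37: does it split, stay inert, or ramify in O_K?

remains prime (inert)

d = -66 ≡ 2 (mod 4), so O_K = ℤ[√-66] and disc(K) = 4d = -264.
disc(K) = -264 is not divisible by 37; 37 is unramified.
Euler's criterion: (-66)^18 mod 37 = 36. Thus (-66|37) = -1.
Legendre symbol -1 ⇒ 37 is inert.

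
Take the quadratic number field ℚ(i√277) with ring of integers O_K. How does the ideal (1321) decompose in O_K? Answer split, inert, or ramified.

Since -277 ≢ 1 mod 4, the ring of integers is ℤ[√-277] with discriminant 4·(-277) = -1108.
disc(K) = -1108 is not divisible by 1321; 1321 is unramified.
Euler's criterion: (-277)^660 mod 1321 = 1. Thus (-277|1321) = 1.
(-277/1321) = 1, so 1321 splits.

p splits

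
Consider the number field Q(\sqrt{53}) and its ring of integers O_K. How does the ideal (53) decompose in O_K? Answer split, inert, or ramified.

53 mod 4 = 1, hence disc K = 53 and O_K = ℤ[(1+√53)/2].
Ramification test: 53 | 53. The prime 53 ramifies in K.

ramifies in O_K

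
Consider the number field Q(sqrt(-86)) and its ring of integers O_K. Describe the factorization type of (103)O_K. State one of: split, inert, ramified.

103 splits in O_K

d = -86 ≡ 2 (mod 4), so O_K = ℤ[√-86] and disc(K) = 4d = -344.
103 ∤ -344, so 103 is unramified.
(-86/103) = 17^51 mod 103 = 1, giving Legendre symbol 1.
Legendre symbol 1 ⇒ 103 is split.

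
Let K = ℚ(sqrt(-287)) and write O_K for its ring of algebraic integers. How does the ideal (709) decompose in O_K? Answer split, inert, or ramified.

remains prime (inert)

-287 mod 4 = 1, hence disc K = -287 and O_K = ℤ[(1+√-287)/2].
disc(K) = -287 is not divisible by 709; 709 is unramified.
(-287/709) = 422^354 mod 709 = 708, giving Legendre symbol -1.
(-287/709) = -1, so 709 is inert.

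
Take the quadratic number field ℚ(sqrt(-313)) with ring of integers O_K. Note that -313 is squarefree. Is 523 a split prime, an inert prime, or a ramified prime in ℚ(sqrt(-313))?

inert

-313 mod 4 = 3, hence disc K = 4·(-313) = -1252 and O_K = ℤ[√-313].
disc(K) = -1252 is not divisible by 523; 523 is unramified.
(-313/523) = 210^261 mod 523 = 522, giving Legendre symbol -1.
d is a non-residue mod p, hence 523 remains inert in O_K.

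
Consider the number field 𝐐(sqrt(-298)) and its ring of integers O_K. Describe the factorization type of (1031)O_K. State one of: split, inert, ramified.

Since -298 ≢ 1 mod 4, the ring of integers is ℤ[√-298] with discriminant 4·(-298) = -1192.
1031 ∤ -1192, so 1031 is unramified.
Compute (-298/1031) via Euler: 733^((1031-1)/2) mod 1031 = 1, so (-298/1031) = 1.
Legendre symbol 1 ⇒ 1031 is split.

split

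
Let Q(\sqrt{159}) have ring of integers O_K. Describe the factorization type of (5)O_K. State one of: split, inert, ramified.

split — (5) = 𝔭₁𝔭₂ with 𝔭₁ ≠ 𝔭₂

d = 159 ≡ 3 (mod 4), so O_K = ℤ[√159] and disc(K) = 4d = 636.
Since gcd(5, 636) = 1 the prime 5 does not ramify.
Legendre symbol by Euler's criterion: (159/5) ≡ 159^2 ≡ 1 (mod 5), i.e. (159/5) = 1.
d is a quadratic residue mod p, hence 5 splits in O_K.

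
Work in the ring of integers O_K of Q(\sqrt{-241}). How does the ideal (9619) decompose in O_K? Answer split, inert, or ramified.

-241 mod 4 = 3, hence disc K = 4·(-241) = -964 and O_K = ℤ[√-241].
Since gcd(9619, -964) = 1 the prime 9619 does not ramify.
Compute (-241/9619) via Euler: 9378^((9619-1)/2) mod 9619 = 1, so (-241/9619) = 1.
(-241/9619) = 1, so 9619 splits.

9619 splits in O_K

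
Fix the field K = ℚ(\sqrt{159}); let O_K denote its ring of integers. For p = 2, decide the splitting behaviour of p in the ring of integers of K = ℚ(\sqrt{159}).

d = 159 ≡ 3 (mod 4), so O_K = ℤ[√159] and disc(K) = 4d = 636.
disc(K) = 636 = 2·318, so p = 2 is ramified.

ramified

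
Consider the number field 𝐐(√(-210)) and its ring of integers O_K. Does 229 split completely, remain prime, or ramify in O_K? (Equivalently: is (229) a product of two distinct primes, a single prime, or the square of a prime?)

p splits

d = -210 ≡ 2 (mod 4), so O_K = ℤ[√-210] and disc(K) = 4d = -840.
229 ∤ -840, so 229 is unramified.
Euler's criterion: (-210)^114 mod 229 = 1. Thus (-210|229) = 1.
(-210/229) = 1, so 229 splits.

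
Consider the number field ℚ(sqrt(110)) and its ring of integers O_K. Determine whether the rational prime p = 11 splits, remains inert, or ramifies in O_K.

ramified — (11) = 𝔭²

d = 110 ≡ 2 (mod 4), so O_K = ℤ[√110] and disc(K) = 4d = 440.
Ramification test: 11 | 440. The prime 11 ramifies in K.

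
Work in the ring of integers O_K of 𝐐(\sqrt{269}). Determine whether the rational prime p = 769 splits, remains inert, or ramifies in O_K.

d = 269 ≡ 1 (mod 4), so O_K = ℤ[(1+√269)/2] and disc(K) = d = 269.
Since gcd(769, 269) = 1 the prime 769 does not ramify.
Legendre symbol by Euler's criterion: (269/769) ≡ 269^384 ≡ 1 (mod 769), i.e. (269/769) = 1.
Legendre symbol 1 ⇒ 769 is split.

split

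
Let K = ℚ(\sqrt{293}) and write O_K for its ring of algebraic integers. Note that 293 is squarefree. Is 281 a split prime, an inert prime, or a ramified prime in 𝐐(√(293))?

Since 293 ≡ 1 mod 4, the ring of integers is ℤ[(1+√293)/2] with discriminant 293.
Since gcd(281, 293) = 1 the prime 281 does not ramify.
Legendre symbol by Euler's criterion: (293/281) ≡ 293^140 ≡ 280 (mod 281), i.e. (293/281) = -1.
Legendre symbol -1 ⇒ 281 is inert.

inert — (281) stays prime in O_K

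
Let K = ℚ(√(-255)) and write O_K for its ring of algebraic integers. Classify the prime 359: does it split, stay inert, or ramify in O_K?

Since -255 ≡ 1 mod 4, the ring of integers is ℤ[(1+√-255)/2] with discriminant -255.
disc(K) = -255 is not divisible by 359; 359 is unramified.
(-255/359) = 104^179 mod 359 = 358, giving Legendre symbol -1.
Legendre symbol -1 ⇒ 359 is inert.

remains prime (inert)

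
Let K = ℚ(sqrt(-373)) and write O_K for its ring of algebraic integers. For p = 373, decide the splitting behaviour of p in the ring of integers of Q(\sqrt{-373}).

Since -373 ≢ 1 mod 4, the ring of integers is ℤ[√-373] with discriminant 4·(-373) = -1492.
373 divides disc(K) = -1492, so 373 ramifies.

ramified — (373) = 𝔭²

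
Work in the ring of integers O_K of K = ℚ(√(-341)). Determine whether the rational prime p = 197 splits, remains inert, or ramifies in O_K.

splits completely

-341 mod 4 = 3, hence disc K = 4·(-341) = -1364 and O_K = ℤ[√-341].
197 ∤ -1364, so 197 is unramified.
(-341/197) = 53^98 mod 197 = 1, giving Legendre symbol 1.
Legendre symbol 1 ⇒ 197 is split.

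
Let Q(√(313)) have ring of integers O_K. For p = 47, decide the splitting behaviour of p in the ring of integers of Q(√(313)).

d = 313 ≡ 1 (mod 4), so O_K = ℤ[(1+√313)/2] and disc(K) = d = 313.
47 ∤ 313, so 47 is unramified.
Legendre symbol by Euler's criterion: (313/47) ≡ 313^23 ≡ 46 (mod 47), i.e. (313/47) = -1.
Legendre symbol -1 ⇒ 47 is inert.

remains prime (inert)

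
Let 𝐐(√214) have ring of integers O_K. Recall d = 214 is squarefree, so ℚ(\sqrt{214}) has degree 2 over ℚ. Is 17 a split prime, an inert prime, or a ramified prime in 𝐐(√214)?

214 mod 4 = 2, hence disc K = 4·214 = 856 and O_K = ℤ[√214].
disc(K) = 856 is not divisible by 17; 17 is unramified.
(214/17) = 10^8 mod 17 = 16, giving Legendre symbol -1.
d is a non-residue mod p, hence 17 remains inert in O_K.

remains prime (inert)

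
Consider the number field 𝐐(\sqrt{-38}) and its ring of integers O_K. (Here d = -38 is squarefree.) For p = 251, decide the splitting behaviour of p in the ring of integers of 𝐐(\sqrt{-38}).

Since -38 ≢ 1 mod 4, the ring of integers is ℤ[√-38] with discriminant 4·(-38) = -152.
disc(K) = -152 is not divisible by 251; 251 is unramified.
Euler's criterion: (-38)^125 mod 251 = 250. Thus (-38|251) = -1.
Legendre symbol -1 ⇒ 251 is inert.

251 remains inert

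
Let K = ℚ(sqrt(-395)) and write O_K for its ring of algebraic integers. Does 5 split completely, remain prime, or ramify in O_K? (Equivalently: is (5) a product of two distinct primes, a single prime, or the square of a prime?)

d = -395 ≡ 1 (mod 4), so O_K = ℤ[(1+√-395)/2] and disc(K) = d = -395.
5 divides disc(K) = -395, so 5 ramifies.

ramifies in O_K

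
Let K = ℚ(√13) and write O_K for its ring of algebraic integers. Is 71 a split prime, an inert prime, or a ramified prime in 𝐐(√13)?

Since 13 ≡ 1 mod 4, the ring of integers is ℤ[(1+√13)/2] with discriminant 13.
disc(K) = 13 is not divisible by 71; 71 is unramified.
(13/71) = 13^35 mod 71 = 70, giving Legendre symbol -1.
(13/71) = -1, so 71 is inert.

p is inert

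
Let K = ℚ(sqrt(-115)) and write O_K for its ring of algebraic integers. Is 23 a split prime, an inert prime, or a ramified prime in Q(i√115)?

ramifies in O_K

Since -115 ≡ 1 mod 4, the ring of integers is ℤ[(1+√-115)/2] with discriminant -115.
23 divides disc(K) = -115, so 23 ramifies.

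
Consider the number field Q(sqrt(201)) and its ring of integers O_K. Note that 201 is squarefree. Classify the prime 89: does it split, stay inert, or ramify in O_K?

remains prime (inert)

d = 201 ≡ 1 (mod 4), so O_K = ℤ[(1+√201)/2] and disc(K) = d = 201.
Since gcd(89, 201) = 1 the prime 89 does not ramify.
(201/89) = 23^44 mod 89 = 88, giving Legendre symbol -1.
Legendre symbol -1 ⇒ 89 is inert.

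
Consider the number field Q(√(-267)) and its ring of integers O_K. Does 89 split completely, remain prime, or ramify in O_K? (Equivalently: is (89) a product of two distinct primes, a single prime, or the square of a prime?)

d = -267 ≡ 1 (mod 4), so O_K = ℤ[(1+√-267)/2] and disc(K) = d = -267.
disc(K) = -267 = 89·(-3), so p = 89 is ramified.

ramifies in O_K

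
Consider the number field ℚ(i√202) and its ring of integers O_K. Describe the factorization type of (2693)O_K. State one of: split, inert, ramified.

d = -202 ≡ 2 (mod 4), so O_K = ℤ[√-202] and disc(K) = 4d = -808.
Since gcd(2693, -808) = 1 the prime 2693 does not ramify.
Compute (-202/2693) via Euler: 2491^((2693-1)/2) mod 2693 = 1, so (-202/2693) = 1.
(-202/2693) = 1, so 2693 splits.

2693 splits in O_K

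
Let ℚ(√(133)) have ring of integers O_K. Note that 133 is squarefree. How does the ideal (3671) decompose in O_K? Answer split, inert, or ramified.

Since 133 ≡ 1 mod 4, the ring of integers is ℤ[(1+√133)/2] with discriminant 133.
disc(K) = 133 is not divisible by 3671; 3671 is unramified.
Legendre symbol by Euler's criterion: (133/3671) ≡ 133^1835 ≡ 3670 (mod 3671), i.e. (133/3671) = -1.
Legendre symbol -1 ⇒ 3671 is inert.

3671 remains inert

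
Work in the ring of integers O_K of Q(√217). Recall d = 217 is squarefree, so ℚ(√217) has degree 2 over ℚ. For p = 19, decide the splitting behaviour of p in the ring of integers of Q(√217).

Since 217 ≡ 1 mod 4, the ring of integers is ℤ[(1+√217)/2] with discriminant 217.
disc(K) = 217 is not divisible by 19; 19 is unramified.
(217/19) = 8^9 mod 19 = 18, giving Legendre symbol -1.
d is a non-residue mod p, hence 19 remains inert in O_K.

p is inert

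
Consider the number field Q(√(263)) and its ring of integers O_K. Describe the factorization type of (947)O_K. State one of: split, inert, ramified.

split

d = 263 ≡ 3 (mod 4), so O_K = ℤ[√263] and disc(K) = 4d = 1052.
Since gcd(947, 1052) = 1 the prime 947 does not ramify.
Euler's criterion: 263^473 mod 947 = 1. Thus (263|947) = 1.
Legendre symbol 1 ⇒ 947 is split.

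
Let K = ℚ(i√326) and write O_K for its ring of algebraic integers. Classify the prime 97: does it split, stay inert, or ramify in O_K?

Since -326 ≢ 1 mod 4, the ring of integers is ℤ[√-326] with discriminant 4·(-326) = -1304.
Since gcd(97, -1304) = 1 the prime 97 does not ramify.
Euler's criterion: (-326)^48 mod 97 = 1. Thus (-326|97) = 1.
d is a quadratic residue mod p, hence 97 splits in O_K.

split — (97) = 𝔭₁𝔭₂ with 𝔭₁ ≠ 𝔭₂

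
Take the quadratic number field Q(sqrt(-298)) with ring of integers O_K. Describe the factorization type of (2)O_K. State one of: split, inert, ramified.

ramified

d = -298 ≡ 2 (mod 4), so O_K = ℤ[√-298] and disc(K) = 4d = -1192.
disc(K) = -1192 = 2·(-596), so p = 2 is ramified.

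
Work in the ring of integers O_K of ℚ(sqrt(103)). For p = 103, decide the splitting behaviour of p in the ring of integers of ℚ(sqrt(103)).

p ramifies

Since 103 ≢ 1 mod 4, the ring of integers is ℤ[√103] with discriminant 4·103 = 412.
disc(K) = 412 = 103·4, so p = 103 is ramified.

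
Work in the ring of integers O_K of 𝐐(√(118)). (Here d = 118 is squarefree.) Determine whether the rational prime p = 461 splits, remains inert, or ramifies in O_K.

461 remains inert

Since 118 ≢ 1 mod 4, the ring of integers is ℤ[√118] with discriminant 4·118 = 472.
461 ∤ 472, so 461 is unramified.
Euler's criterion: 118^230 mod 461 = 460. Thus (118|461) = -1.
Legendre symbol -1 ⇒ 461 is inert.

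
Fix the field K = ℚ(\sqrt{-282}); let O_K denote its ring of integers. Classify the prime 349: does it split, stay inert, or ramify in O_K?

split — (349) = 𝔭₁𝔭₂ with 𝔭₁ ≠ 𝔭₂

-282 mod 4 = 2, hence disc K = 4·(-282) = -1128 and O_K = ℤ[√-282].
Since gcd(349, -1128) = 1 the prime 349 does not ramify.
(-282/349) = 67^174 mod 349 = 1, giving Legendre symbol 1.
d is a quadratic residue mod p, hence 349 splits in O_K.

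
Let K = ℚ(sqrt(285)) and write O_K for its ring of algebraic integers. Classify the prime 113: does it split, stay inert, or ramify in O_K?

p is inert

d = 285 ≡ 1 (mod 4), so O_K = ℤ[(1+√285)/2] and disc(K) = d = 285.
113 ∤ 285, so 113 is unramified.
Euler's criterion: 285^56 mod 113 = 112. Thus (285|113) = -1.
(285/113) = -1, so 113 is inert.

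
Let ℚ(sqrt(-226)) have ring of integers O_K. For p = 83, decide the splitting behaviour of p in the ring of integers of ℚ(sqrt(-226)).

split — (83) = 𝔭₁𝔭₂ with 𝔭₁ ≠ 𝔭₂

Since -226 ≢ 1 mod 4, the ring of integers is ℤ[√-226] with discriminant 4·(-226) = -904.
disc(K) = -904 is not divisible by 83; 83 is unramified.
Euler's criterion: (-226)^41 mod 83 = 1. Thus (-226|83) = 1.
Legendre symbol 1 ⇒ 83 is split.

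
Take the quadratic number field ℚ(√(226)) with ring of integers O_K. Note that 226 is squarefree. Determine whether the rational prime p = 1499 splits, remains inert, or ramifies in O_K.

remains prime (inert)

Since 226 ≢ 1 mod 4, the ring of integers is ℤ[√226] with discriminant 4·226 = 904.
1499 ∤ 904, so 1499 is unramified.
Euler's criterion: 226^749 mod 1499 = 1498. Thus (226|1499) = -1.
d is a non-residue mod p, hence 1499 remains inert in O_K.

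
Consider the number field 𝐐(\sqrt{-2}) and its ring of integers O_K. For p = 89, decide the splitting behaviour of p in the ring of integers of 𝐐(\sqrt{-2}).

-2 mod 4 = 2, hence disc K = 4·(-2) = -8 and O_K = ℤ[√-2].
89 ∤ -8, so 89 is unramified.
Compute (-2/89) via Euler: 87^((89-1)/2) mod 89 = 1, so (-2/89) = 1.
(-2/89) = 1, so 89 splits.

split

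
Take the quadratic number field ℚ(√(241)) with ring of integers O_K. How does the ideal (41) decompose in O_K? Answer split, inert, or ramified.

Since 241 ≡ 1 mod 4, the ring of integers is ℤ[(1+√241)/2] with discriminant 241.
Since gcd(41, 241) = 1 the prime 41 does not ramify.
Compute (241/41) via Euler: 36^((41-1)/2) mod 41 = 1, so (241/41) = 1.
(241/41) = 1, so 41 splits.

p splits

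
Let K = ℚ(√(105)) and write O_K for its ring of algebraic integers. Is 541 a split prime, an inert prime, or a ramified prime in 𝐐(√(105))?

105 mod 4 = 1, hence disc K = 105 and O_K = ℤ[(1+√105)/2].
disc(K) = 105 is not divisible by 541; 541 is unramified.
Euler's criterion: 105^270 mod 541 = 1. Thus (105|541) = 1.
d is a quadratic residue mod p, hence 541 splits in O_K.

p splits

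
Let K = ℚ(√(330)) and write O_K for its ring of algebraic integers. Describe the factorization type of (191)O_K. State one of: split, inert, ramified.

inert

330 mod 4 = 2, hence disc K = 4·330 = 1320 and O_K = ℤ[√330].
191 ∤ 1320, so 191 is unramified.
(330/191) = 139^95 mod 191 = 190, giving Legendre symbol -1.
(330/191) = -1, so 191 is inert.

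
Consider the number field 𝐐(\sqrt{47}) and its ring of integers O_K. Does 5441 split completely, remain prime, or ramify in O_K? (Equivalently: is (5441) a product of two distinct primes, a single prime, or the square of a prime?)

split — (5441) = 𝔭₁𝔭₂ with 𝔭₁ ≠ 𝔭₂

Since 47 ≢ 1 mod 4, the ring of integers is ℤ[√47] with discriminant 4·47 = 188.
Since gcd(5441, 188) = 1 the prime 5441 does not ramify.
Euler's criterion: 47^2720 mod 5441 = 1. Thus (47|5441) = 1.
d is a quadratic residue mod p, hence 5441 splits in O_K.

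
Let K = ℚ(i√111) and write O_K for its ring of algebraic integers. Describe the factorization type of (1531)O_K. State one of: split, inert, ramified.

inert — (1531) stays prime in O_K

-111 mod 4 = 1, hence disc K = -111 and O_K = ℤ[(1+√-111)/2].
1531 ∤ -111, so 1531 is unramified.
Legendre symbol by Euler's criterion: (-111/1531) ≡ (-111)^765 ≡ 1530 (mod 1531), i.e. (-111/1531) = -1.
Legendre symbol -1 ⇒ 1531 is inert.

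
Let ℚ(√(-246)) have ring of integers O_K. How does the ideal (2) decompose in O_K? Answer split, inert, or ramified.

Since -246 ≢ 1 mod 4, the ring of integers is ℤ[√-246] with discriminant 4·(-246) = -984.
disc(K) = -984 = 2·(-492), so p = 2 is ramified.

ramified — (2) = 𝔭²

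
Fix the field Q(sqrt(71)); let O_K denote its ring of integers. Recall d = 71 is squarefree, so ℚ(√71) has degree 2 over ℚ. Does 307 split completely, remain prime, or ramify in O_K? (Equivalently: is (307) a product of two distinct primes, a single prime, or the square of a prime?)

307 splits in O_K

d = 71 ≡ 3 (mod 4), so O_K = ℤ[√71] and disc(K) = 4d = 284.
Since gcd(307, 284) = 1 the prime 307 does not ramify.
(71/307) = 71^153 mod 307 = 1, giving Legendre symbol 1.
(71/307) = 1, so 307 splits.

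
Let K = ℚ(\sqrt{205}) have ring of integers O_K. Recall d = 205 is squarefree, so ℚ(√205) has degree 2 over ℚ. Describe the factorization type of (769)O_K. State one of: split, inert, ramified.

205 mod 4 = 1, hence disc K = 205 and O_K = ℤ[(1+√205)/2].
769 ∤ 205, so 769 is unramified.
(205/769) = 205^384 mod 769 = 1, giving Legendre symbol 1.
Legendre symbol 1 ⇒ 769 is split.

769 splits in O_K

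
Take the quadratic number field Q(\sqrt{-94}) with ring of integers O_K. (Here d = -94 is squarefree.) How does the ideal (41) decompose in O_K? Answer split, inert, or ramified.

inert

-94 mod 4 = 2, hence disc K = 4·(-94) = -376 and O_K = ℤ[√-94].
Since gcd(41, -376) = 1 the prime 41 does not ramify.
Compute (-94/41) via Euler: 29^((41-1)/2) mod 41 = 40, so (-94/41) = -1.
(-94/41) = -1, so 41 is inert.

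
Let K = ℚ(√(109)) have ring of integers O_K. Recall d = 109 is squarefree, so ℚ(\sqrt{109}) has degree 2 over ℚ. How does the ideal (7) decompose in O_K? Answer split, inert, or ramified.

split

d = 109 ≡ 1 (mod 4), so O_K = ℤ[(1+√109)/2] and disc(K) = d = 109.
disc(K) = 109 is not divisible by 7; 7 is unramified.
Legendre symbol by Euler's criterion: (109/7) ≡ 109^3 ≡ 1 (mod 7), i.e. (109/7) = 1.
Legendre symbol 1 ⇒ 7 is split.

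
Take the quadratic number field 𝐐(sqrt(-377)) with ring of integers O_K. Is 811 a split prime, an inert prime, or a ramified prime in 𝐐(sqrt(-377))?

p splits

d = -377 ≡ 3 (mod 4), so O_K = ℤ[√-377] and disc(K) = 4d = -1508.
Since gcd(811, -1508) = 1 the prime 811 does not ramify.
Legendre symbol by Euler's criterion: (-377/811) ≡ (-377)^405 ≡ 1 (mod 811), i.e. (-377/811) = 1.
d is a quadratic residue mod p, hence 811 splits in O_K.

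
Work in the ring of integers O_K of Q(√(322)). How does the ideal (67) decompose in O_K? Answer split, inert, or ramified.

splits completely

Since 322 ≢ 1 mod 4, the ring of integers is ℤ[√322] with discriminant 4·322 = 1288.
67 ∤ 1288, so 67 is unramified.
Euler's criterion: 322^33 mod 67 = 1. Thus (322|67) = 1.
d is a quadratic residue mod p, hence 67 splits in O_K.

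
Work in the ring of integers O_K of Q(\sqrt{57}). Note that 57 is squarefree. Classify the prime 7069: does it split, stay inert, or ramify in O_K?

p splits

d = 57 ≡ 1 (mod 4), so O_K = ℤ[(1+√57)/2] and disc(K) = d = 57.
disc(K) = 57 is not divisible by 7069; 7069 is unramified.
Legendre symbol by Euler's criterion: (57/7069) ≡ 57^3534 ≡ 1 (mod 7069), i.e. (57/7069) = 1.
d is a quadratic residue mod p, hence 7069 splits in O_K.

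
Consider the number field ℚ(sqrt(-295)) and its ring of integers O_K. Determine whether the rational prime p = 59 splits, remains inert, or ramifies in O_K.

ramifies in O_K

d = -295 ≡ 1 (mod 4), so O_K = ℤ[(1+√-295)/2] and disc(K) = d = -295.
Ramification test: 59 | -295. The prime 59 ramifies in K.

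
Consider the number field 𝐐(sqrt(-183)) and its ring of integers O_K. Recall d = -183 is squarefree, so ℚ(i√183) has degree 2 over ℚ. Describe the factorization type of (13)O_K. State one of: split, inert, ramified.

splits completely

-183 mod 4 = 1, hence disc K = -183 and O_K = ℤ[(1+√-183)/2].
Since gcd(13, -183) = 1 the prime 13 does not ramify.
Compute (-183/13) via Euler: 12^((13-1)/2) mod 13 = 1, so (-183/13) = 1.
Legendre symbol 1 ⇒ 13 is split.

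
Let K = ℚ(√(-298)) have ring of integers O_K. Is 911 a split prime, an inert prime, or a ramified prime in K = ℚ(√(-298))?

d = -298 ≡ 2 (mod 4), so O_K = ℤ[√-298] and disc(K) = 4d = -1192.
Since gcd(911, -1192) = 1 the prime 911 does not ramify.
(-298/911) = 613^455 mod 911 = 910, giving Legendre symbol -1.
Legendre symbol -1 ⇒ 911 is inert.

remains prime (inert)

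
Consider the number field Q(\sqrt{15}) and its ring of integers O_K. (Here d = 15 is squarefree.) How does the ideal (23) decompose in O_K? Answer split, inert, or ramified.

d = 15 ≡ 3 (mod 4), so O_K = ℤ[√15] and disc(K) = 4d = 60.
23 ∤ 60, so 23 is unramified.
Legendre symbol by Euler's criterion: (15/23) ≡ 15^11 ≡ 22 (mod 23), i.e. (15/23) = -1.
(15/23) = -1, so 23 is inert.

23 remains inert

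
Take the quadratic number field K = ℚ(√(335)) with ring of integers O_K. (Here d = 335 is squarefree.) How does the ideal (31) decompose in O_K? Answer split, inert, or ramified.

d = 335 ≡ 3 (mod 4), so O_K = ℤ[√335] and disc(K) = 4d = 1340.
Since gcd(31, 1340) = 1 the prime 31 does not ramify.
Euler's criterion: 335^15 mod 31 = 1. Thus (335|31) = 1.
(335/31) = 1, so 31 splits.

31 splits in O_K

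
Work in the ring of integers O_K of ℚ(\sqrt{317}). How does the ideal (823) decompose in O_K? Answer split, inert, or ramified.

317 mod 4 = 1, hence disc K = 317 and O_K = ℤ[(1+√317)/2].
disc(K) = 317 is not divisible by 823; 823 is unramified.
Compute (317/823) via Euler: 317^((823-1)/2) mod 823 = 822, so (317/823) = -1.
d is a non-residue mod p, hence 823 remains inert in O_K.

remains prime (inert)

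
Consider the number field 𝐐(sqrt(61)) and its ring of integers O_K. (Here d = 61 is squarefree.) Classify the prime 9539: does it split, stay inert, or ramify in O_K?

61 mod 4 = 1, hence disc K = 61 and O_K = ℤ[(1+√61)/2].
disc(K) = 61 is not divisible by 9539; 9539 is unramified.
Legendre symbol by Euler's criterion: (61/9539) ≡ 61^4769 ≡ 9538 (mod 9539), i.e. (61/9539) = -1.
Legendre symbol -1 ⇒ 9539 is inert.

inert — (9539) stays prime in O_K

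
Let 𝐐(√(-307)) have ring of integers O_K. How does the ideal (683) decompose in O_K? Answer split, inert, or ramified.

d = -307 ≡ 1 (mod 4), so O_K = ℤ[(1+√-307)/2] and disc(K) = d = -307.
Since gcd(683, -307) = 1 the prime 683 does not ramify.
Compute (-307/683) via Euler: 376^((683-1)/2) mod 683 = 1, so (-307/683) = 1.
d is a quadratic residue mod p, hence 683 splits in O_K.

splits completely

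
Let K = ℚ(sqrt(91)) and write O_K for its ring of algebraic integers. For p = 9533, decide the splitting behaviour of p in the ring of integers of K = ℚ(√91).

9533 remains inert

91 mod 4 = 3, hence disc K = 4·91 = 364 and O_K = ℤ[√91].
9533 ∤ 364, so 9533 is unramified.
Euler's criterion: 91^4766 mod 9533 = 9532. Thus (91|9533) = -1.
(91/9533) = -1, so 9533 is inert.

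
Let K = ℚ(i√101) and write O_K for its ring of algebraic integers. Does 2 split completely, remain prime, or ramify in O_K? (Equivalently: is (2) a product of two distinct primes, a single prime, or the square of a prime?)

-101 mod 4 = 3, hence disc K = 4·(-101) = -404 and O_K = ℤ[√-101].
2 divides disc(K) = -404, so 2 ramifies.

ramifies in O_K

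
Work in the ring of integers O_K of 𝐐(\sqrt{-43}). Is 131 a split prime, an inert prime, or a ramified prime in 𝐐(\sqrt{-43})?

-43 mod 4 = 1, hence disc K = -43 and O_K = ℤ[(1+√-43)/2].
131 ∤ -43, so 131 is unramified.
(-43/131) = 88^65 mod 131 = 130, giving Legendre symbol -1.
Legendre symbol -1 ⇒ 131 is inert.

inert — (131) stays prime in O_K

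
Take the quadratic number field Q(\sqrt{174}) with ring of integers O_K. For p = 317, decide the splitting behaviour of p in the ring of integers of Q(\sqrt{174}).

174 mod 4 = 2, hence disc K = 4·174 = 696 and O_K = ℤ[√174].
Since gcd(317, 696) = 1 the prime 317 does not ramify.
Euler's criterion: 174^158 mod 317 = 316. Thus (174|317) = -1.
Legendre symbol -1 ⇒ 317 is inert.

inert — (317) stays prime in O_K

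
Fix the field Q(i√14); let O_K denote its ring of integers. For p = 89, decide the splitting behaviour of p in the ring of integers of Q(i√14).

Since -14 ≢ 1 mod 4, the ring of integers is ℤ[√-14] with discriminant 4·(-14) = -56.
Since gcd(89, -56) = 1 the prime 89 does not ramify.
Legendre symbol by Euler's criterion: (-14/89) ≡ (-14)^44 ≡ 88 (mod 89), i.e. (-14/89) = -1.
(-14/89) = -1, so 89 is inert.

p is inert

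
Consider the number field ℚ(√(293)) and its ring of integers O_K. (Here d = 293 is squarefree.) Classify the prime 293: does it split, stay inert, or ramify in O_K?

ramified

293 mod 4 = 1, hence disc K = 293 and O_K = ℤ[(1+√293)/2].
Ramification test: 293 | 293. The prime 293 ramifies in K.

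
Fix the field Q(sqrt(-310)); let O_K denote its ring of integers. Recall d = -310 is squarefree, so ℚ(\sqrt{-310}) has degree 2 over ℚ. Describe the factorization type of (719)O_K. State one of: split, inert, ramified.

p is inert

Since -310 ≢ 1 mod 4, the ring of integers is ℤ[√-310] with discriminant 4·(-310) = -1240.
719 ∤ -1240, so 719 is unramified.
Legendre symbol by Euler's criterion: (-310/719) ≡ (-310)^359 ≡ 718 (mod 719), i.e. (-310/719) = -1.
d is a non-residue mod p, hence 719 remains inert in O_K.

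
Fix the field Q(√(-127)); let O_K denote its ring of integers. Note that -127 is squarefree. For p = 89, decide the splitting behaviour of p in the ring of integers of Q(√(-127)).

89 remains inert

Since -127 ≡ 1 mod 4, the ring of integers is ℤ[(1+√-127)/2] with discriminant -127.
89 ∤ -127, so 89 is unramified.
Legendre symbol by Euler's criterion: (-127/89) ≡ (-127)^44 ≡ 88 (mod 89), i.e. (-127/89) = -1.
(-127/89) = -1, so 89 is inert.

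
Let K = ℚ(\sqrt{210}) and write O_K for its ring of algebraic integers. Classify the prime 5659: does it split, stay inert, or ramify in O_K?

Since 210 ≢ 1 mod 4, the ring of integers is ℤ[√210] with discriminant 4·210 = 840.
5659 ∤ 840, so 5659 is unramified.
(210/5659) = 210^2829 mod 5659 = 1, giving Legendre symbol 1.
d is a quadratic residue mod p, hence 5659 splits in O_K.

p splits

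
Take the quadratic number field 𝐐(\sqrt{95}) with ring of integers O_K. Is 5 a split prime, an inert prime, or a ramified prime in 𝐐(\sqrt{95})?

95 mod 4 = 3, hence disc K = 4·95 = 380 and O_K = ℤ[√95].
Ramification test: 5 | 380. The prime 5 ramifies in K.

5 is ramified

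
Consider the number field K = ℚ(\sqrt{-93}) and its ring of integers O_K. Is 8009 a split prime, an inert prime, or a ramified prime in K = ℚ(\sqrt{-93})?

splits completely

-93 mod 4 = 3, hence disc K = 4·(-93) = -372 and O_K = ℤ[√-93].
disc(K) = -372 is not divisible by 8009; 8009 is unramified.
Compute (-93/8009) via Euler: 7916^((8009-1)/2) mod 8009 = 1, so (-93/8009) = 1.
d is a quadratic residue mod p, hence 8009 splits in O_K.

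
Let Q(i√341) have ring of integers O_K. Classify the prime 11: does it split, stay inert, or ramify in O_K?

p ramifies

Since -341 ≢ 1 mod 4, the ring of integers is ℤ[√-341] with discriminant 4·(-341) = -1364.
disc(K) = -1364 = 11·(-124), so p = 11 is ramified.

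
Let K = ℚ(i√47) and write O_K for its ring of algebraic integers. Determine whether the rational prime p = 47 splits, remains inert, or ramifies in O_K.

ramifies in O_K

-47 mod 4 = 1, hence disc K = -47 and O_K = ℤ[(1+√-47)/2].
Ramification test: 47 | -47. The prime 47 ramifies in K.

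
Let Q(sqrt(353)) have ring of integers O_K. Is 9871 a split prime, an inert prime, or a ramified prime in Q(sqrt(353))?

353 mod 4 = 1, hence disc K = 353 and O_K = ℤ[(1+√353)/2].
disc(K) = 353 is not divisible by 9871; 9871 is unramified.
(353/9871) = 353^4935 mod 9871 = 9870, giving Legendre symbol -1.
Legendre symbol -1 ⇒ 9871 is inert.

inert — (9871) stays prime in O_K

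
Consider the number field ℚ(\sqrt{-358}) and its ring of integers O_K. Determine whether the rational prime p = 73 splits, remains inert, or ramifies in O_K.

d = -358 ≡ 2 (mod 4), so O_K = ℤ[√-358] and disc(K) = 4d = -1432.
Since gcd(73, -1432) = 1 the prime 73 does not ramify.
Legendre symbol by Euler's criterion: (-358/73) ≡ (-358)^36 ≡ 72 (mod 73), i.e. (-358/73) = -1.
Legendre symbol -1 ⇒ 73 is inert.

73 remains inert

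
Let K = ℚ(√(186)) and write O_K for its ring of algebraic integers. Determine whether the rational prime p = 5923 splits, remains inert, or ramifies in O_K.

186 mod 4 = 2, hence disc K = 4·186 = 744 and O_K = ℤ[√186].
5923 ∤ 744, so 5923 is unramified.
Compute (186/5923) via Euler: 186^((5923-1)/2) mod 5923 = 5922, so (186/5923) = -1.
Legendre symbol -1 ⇒ 5923 is inert.

p is inert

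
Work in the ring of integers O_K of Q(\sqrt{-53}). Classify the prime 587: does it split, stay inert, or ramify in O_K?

p is inert

Since -53 ≢ 1 mod 4, the ring of integers is ℤ[√-53] with discriminant 4·(-53) = -212.
587 ∤ -212, so 587 is unramified.
(-53/587) = 534^293 mod 587 = 586, giving Legendre symbol -1.
(-53/587) = -1, so 587 is inert.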